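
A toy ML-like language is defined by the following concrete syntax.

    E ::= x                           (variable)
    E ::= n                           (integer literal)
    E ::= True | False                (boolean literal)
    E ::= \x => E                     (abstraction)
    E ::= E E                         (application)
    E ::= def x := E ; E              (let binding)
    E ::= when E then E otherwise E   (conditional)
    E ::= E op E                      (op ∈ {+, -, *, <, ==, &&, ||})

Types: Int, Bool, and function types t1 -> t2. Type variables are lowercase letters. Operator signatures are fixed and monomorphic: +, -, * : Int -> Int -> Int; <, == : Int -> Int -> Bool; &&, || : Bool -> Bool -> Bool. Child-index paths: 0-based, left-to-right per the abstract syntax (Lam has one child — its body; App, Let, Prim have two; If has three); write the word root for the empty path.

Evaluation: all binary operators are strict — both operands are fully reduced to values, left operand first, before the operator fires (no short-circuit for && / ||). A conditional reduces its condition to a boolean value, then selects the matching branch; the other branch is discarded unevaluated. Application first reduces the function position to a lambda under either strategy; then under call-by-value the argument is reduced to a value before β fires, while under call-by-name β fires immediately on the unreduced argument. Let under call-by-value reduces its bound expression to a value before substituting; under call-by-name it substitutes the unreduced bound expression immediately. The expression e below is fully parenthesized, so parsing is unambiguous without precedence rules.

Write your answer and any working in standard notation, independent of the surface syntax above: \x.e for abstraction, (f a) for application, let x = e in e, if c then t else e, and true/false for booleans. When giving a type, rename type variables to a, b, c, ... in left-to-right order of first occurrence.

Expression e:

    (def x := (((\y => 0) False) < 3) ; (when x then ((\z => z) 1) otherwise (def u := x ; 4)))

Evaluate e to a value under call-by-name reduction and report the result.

Trace:
step 0: (let x = (((\y.0) false) < 3) in (if x then ((\z.z) 1) else (let u = x in 4)))
step 1: [let@root] (if (((\y.0) false) < 3) then ((\z.z) 1) else (let u = (((\y.0) false) < 3) in 4))
step 2: [beta@0.0] (if (0 < 3) then ((\z.z) 1) else (let u = (((\y.0) false) < 3) in 4))
step 3: [delta@0] (if true then ((\z.z) 1) else (let u = (((\y.0) false) < 3) in 4))
step 4: [if@root] ((\z.z) 1)
step 5: [beta@root] 1

Answer: 1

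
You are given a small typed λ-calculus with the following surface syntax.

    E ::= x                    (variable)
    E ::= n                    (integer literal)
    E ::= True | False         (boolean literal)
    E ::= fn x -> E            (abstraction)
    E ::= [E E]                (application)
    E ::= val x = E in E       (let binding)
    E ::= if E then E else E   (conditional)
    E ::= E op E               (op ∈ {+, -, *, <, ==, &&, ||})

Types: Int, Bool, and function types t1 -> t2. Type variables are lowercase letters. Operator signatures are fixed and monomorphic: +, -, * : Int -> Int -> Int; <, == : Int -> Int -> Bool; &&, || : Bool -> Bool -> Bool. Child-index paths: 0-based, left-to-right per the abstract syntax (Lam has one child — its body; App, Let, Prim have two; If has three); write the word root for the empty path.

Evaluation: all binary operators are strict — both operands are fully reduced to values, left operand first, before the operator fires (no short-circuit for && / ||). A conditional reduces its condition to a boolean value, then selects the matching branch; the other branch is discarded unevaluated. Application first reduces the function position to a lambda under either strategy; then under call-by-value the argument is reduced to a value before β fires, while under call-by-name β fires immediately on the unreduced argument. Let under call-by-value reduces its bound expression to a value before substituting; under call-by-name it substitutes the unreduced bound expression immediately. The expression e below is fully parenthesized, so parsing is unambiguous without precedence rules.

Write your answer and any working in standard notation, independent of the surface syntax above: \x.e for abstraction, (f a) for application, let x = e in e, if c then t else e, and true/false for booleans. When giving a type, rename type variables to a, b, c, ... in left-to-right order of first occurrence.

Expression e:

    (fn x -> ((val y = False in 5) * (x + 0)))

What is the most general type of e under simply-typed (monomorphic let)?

Answer: Int -> Int

Trace:
let y : Bool
  unify Int ~ Int
x : a
  unify a ~ Int
  unify Int ~ Int
  unify Int ~ Int
\x._ : Int -> Int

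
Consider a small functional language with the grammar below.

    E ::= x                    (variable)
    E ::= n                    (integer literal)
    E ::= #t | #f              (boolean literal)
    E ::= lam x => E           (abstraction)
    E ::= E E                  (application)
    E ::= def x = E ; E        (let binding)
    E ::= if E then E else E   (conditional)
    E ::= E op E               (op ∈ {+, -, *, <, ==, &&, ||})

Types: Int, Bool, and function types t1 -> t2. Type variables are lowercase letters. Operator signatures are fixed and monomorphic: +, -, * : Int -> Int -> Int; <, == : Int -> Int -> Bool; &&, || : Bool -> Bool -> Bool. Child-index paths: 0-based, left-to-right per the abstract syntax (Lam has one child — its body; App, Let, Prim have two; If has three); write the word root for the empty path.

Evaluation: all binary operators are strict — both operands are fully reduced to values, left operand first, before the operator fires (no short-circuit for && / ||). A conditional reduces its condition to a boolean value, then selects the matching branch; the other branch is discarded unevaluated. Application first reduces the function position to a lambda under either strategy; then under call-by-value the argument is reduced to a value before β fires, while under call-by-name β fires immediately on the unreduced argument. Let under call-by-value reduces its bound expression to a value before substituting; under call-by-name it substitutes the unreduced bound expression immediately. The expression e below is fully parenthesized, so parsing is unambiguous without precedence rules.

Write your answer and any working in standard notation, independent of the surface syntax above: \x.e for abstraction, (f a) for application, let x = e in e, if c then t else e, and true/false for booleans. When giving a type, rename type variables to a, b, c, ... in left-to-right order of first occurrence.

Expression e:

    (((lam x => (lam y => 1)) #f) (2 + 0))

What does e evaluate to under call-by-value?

Answer: 1

Working:
step 0: (((\x.(\y.1)) false) (2 + 0))
step 1: [beta@0] ((\y.1) (2 + 0))
step 2: [delta@1] ((\y.1) 2)
step 3: [beta@root] 1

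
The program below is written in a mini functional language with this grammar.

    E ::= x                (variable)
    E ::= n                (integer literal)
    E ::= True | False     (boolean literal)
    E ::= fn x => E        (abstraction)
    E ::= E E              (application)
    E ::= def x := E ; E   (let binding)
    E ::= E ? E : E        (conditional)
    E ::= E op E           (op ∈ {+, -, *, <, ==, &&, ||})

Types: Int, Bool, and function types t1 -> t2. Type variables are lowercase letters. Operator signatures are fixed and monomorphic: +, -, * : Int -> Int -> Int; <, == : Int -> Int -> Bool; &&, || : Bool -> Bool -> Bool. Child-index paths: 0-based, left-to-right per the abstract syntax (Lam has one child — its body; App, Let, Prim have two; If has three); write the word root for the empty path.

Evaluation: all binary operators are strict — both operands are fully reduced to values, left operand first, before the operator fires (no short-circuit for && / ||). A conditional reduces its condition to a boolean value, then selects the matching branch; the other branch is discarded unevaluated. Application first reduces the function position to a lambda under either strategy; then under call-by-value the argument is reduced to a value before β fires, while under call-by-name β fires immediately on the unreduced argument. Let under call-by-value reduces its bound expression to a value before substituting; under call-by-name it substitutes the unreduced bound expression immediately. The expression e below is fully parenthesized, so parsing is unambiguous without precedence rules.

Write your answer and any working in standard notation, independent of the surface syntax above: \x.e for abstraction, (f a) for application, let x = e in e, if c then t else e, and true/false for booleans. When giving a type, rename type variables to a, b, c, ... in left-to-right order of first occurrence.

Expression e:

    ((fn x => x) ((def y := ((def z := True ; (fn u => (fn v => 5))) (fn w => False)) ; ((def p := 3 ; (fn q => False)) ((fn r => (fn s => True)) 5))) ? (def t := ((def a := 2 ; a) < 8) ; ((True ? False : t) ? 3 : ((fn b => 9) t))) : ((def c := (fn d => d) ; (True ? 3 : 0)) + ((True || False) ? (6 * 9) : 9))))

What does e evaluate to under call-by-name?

Answer: 57

Derivation:
step 0: ((\x.x) (if (let y = ((let z = true in (\u.(\v.5))) (\w.false)) in ((let p = 3 in (\q.false)) ((\r.(\s.true)) 5))) then (let t = ((let a = 2 in a) < 8) in (if (if true then false else t) then 3 else ((\b.9) t))) else ((let c = (\d.d) in (if true then 3 else 0)) + (if (true || false) then (6 * 9) else 9))))
step 1: [beta@root] (if (let y = ((let z = true in (\u.(\v.5))) (\w.false)) in ((let p = 3 in (\q.false)) ((\r.(\s.true)) 5))) then (let t = ((let a = 2 in a) < 8) in (if (if true then false else t) then 3 else ((\b.9) t))) else ((let c = (\d.d) in (if true then 3 else 0)) + (if (true || false) then (6 * 9) else 9)))
step 2: [let@0] (if ((let p = 3 in (\q.false)) ((\r.(\s.true)) 5)) then (let t = ((let a = 2 in a) < 8) in (if (if true then false else t) then 3 else ((\b.9) t))) else ((let c = (\d.d) in (if true then 3 else 0)) + (if (true || false) then (6 * 9) else 9)))
step 3: [let@0.0] (if ((\q.false) ((\r.(\s.true)) 5)) then (let t = ((let a = 2 in a) < 8) in (if (if true then false else t) then 3 else ((\b.9) t))) else ((let c = (\d.d) in (if true then 3 else 0)) + (if (true || false) then (6 * 9) else 9)))
step 4: [beta@0] (if false then (let t = ((let a = 2 in a) < 8) in (if (if true then false else t) then 3 else ((\b.9) t))) else ((let c = (\d.d) in (if true then 3 else 0)) + (if (true || false) then (6 * 9) else 9)))
step 5: [if@root] ((let c = (\d.d) in (if true then 3 else 0)) + (if (true || false) then (6 * 9) else 9))
step 6: [let@0] ((if true then 3 else 0) + (if (true || false) then (6 * 9) else 9))
step 7: [if@0] (3 + (if (true || false) then (6 * 9) else 9))
step 8: [delta@1.0] (3 + (if true then (6 * 9) else 9))
step 9: [if@1] (3 + (6 * 9))
step 10: [delta@1] (3 + 54)
step 11: [delta@root] 57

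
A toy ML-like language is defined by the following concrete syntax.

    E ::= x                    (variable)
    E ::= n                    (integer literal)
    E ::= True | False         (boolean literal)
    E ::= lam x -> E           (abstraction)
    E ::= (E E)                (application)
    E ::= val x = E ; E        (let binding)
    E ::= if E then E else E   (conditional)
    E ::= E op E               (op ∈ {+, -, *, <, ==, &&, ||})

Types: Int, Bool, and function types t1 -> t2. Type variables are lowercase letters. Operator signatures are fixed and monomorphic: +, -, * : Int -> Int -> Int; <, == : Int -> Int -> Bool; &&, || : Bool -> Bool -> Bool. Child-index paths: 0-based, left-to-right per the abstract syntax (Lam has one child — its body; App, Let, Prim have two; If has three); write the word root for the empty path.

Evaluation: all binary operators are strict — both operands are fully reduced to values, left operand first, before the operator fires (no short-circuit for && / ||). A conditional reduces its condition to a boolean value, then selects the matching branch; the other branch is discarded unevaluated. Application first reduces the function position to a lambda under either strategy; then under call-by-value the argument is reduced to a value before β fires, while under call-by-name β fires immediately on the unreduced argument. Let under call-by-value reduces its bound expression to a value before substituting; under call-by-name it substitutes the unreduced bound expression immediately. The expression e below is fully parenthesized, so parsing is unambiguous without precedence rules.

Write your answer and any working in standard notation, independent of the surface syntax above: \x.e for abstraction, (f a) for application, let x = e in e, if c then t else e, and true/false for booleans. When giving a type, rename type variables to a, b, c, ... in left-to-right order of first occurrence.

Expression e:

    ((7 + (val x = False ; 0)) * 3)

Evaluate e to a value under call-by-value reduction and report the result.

Working:
step 0: ((7 + (let x = false in 0)) * 3)
step 1: [let@0.1] ((7 + 0) * 3)
step 2: [delta@0] (7 * 3)
step 3: [delta@root] 21

Answer: 21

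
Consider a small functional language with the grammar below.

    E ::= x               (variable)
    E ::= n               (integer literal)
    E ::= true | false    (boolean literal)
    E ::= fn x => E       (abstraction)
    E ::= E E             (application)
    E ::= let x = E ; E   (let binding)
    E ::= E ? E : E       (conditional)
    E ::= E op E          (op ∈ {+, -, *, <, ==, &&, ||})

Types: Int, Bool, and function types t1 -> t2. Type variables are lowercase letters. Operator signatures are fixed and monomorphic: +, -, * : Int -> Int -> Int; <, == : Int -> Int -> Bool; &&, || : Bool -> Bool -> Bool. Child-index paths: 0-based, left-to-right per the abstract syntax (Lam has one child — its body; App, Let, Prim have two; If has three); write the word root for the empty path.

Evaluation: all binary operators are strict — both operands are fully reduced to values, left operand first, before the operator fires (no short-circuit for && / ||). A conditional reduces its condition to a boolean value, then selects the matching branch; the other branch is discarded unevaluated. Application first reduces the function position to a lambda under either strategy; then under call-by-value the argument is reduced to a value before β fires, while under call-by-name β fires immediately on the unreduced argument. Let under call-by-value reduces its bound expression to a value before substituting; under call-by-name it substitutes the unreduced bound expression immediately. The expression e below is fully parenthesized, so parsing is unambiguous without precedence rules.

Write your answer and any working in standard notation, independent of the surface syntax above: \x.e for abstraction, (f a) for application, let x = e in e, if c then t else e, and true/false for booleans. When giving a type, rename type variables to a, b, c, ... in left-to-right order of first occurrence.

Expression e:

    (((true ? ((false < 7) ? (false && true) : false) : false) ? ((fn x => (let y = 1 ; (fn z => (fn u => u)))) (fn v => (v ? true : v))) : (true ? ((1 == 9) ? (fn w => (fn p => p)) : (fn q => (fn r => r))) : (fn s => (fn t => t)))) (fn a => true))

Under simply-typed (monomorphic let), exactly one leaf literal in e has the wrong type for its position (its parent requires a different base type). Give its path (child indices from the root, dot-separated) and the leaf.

Working:
  unify Bool ~ Bool
  unify Bool ~ Int
  FAIL: mismatch Bool ~ Int

Answer: 0.0.1.0.0 : false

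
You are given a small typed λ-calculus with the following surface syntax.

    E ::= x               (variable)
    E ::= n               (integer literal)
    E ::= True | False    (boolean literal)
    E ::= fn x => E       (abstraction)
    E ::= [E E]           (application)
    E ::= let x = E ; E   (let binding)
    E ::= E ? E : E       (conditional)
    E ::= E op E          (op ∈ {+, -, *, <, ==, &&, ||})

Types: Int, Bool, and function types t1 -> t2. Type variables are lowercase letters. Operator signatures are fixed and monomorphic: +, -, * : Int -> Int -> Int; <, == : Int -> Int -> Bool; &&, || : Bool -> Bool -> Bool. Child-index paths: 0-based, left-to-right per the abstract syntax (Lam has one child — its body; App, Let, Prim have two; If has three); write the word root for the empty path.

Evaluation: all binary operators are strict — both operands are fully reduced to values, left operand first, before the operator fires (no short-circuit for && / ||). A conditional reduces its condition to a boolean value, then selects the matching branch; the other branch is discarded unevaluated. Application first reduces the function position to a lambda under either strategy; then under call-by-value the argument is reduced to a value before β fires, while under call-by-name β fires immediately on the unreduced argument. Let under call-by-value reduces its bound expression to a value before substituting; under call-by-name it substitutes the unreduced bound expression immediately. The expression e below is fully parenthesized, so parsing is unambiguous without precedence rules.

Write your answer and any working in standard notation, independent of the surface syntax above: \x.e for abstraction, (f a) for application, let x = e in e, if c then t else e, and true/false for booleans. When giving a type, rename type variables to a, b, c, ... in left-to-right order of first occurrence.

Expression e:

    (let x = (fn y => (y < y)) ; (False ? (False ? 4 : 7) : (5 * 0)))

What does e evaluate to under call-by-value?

Answer: 0

Working:
step 0: (let x = (\y.(y < y)) in (if false then (if false then 4 else 7) else (5 * 0)))
step 1: [let@root] (if false then (if false then 4 else 7) else (5 * 0))
step 2: [if@root] (5 * 0)
step 3: [delta@root] 0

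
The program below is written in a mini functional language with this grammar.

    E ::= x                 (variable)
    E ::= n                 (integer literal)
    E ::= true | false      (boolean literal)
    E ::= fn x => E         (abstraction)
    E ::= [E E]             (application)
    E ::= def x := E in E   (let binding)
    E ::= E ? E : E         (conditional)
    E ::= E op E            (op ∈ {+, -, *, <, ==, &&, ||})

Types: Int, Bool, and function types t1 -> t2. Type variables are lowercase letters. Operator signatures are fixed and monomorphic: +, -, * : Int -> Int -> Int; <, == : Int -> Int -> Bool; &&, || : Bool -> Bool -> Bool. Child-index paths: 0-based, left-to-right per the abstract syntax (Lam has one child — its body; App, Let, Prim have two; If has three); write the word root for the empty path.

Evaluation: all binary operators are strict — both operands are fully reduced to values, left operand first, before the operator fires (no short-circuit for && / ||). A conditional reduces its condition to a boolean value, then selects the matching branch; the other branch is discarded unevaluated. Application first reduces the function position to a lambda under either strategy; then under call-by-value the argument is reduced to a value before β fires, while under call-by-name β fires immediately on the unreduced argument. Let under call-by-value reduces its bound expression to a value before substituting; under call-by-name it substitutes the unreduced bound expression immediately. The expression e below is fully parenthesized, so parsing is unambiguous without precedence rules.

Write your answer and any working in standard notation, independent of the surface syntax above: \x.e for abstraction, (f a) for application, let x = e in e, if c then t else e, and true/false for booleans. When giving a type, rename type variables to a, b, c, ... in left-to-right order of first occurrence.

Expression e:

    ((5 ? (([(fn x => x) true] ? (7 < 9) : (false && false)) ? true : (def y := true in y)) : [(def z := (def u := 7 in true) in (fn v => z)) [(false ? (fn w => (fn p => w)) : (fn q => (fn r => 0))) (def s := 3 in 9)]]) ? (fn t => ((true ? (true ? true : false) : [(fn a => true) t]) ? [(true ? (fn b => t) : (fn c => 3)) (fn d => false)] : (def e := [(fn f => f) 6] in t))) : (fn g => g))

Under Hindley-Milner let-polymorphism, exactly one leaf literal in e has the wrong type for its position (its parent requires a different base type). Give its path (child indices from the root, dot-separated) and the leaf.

Answer: 0.0 : 5

Working:
  unify Int ~ Bool
  FAIL: mismatch Int ~ Bool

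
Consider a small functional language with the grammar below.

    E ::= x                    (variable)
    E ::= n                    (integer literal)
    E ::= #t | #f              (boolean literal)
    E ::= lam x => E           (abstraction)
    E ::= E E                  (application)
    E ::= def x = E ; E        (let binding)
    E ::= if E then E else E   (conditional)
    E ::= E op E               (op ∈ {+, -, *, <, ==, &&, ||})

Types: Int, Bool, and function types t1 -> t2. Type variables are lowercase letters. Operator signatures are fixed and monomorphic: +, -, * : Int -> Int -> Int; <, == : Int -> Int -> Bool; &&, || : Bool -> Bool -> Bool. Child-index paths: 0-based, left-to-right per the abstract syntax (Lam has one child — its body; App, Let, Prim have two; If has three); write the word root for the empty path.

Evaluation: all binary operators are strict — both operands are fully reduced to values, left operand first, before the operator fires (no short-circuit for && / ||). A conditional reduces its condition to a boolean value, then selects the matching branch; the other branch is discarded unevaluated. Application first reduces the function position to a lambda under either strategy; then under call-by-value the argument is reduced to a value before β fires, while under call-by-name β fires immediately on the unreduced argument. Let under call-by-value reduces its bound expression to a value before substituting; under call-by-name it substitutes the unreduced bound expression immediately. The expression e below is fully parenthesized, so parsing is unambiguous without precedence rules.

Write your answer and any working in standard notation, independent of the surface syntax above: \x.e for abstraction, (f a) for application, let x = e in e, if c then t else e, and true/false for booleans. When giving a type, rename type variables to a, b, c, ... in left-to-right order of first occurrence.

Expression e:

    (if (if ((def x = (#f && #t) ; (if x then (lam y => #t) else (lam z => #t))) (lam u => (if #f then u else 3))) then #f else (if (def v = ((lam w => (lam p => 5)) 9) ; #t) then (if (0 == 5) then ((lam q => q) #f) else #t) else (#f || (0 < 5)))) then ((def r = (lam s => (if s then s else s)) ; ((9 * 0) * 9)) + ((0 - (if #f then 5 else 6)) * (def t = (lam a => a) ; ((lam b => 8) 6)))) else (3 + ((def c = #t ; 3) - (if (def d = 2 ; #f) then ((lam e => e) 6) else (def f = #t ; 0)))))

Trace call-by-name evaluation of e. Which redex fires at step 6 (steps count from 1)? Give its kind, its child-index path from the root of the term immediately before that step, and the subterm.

Answer: if at root : (if false then ((let r = (\s.(if s then s else s)) in ((9 * 0) * 9)) + ((0 - (if false then 5 else 6)) * (let t = (\a.a) in ((\b.8) 6)))) else (3 + ((let c = true in 3) - (if (let d = 2 in false) then ((\e.e) 6) else (let f = true in 0)))))

Derivation:
step 0: (if (if ((let x = (false && true) in (if x then (\y.true) else (\z.true))) (\u.(if false then u else 3))) then false else (if (let v = ((\w.(\p.5)) 9) in true) then (if (0 == 5) then ((\q.q) false) else true) else (false || (0 < 5)))) then ((let r = (\s.(if s then s else s)) in ((9 * 0) * 9)) + ((0 - (if false then 5 else 6)) * (let t = (\a.a) in ((\b.8) 6)))) else (3 + ((let c = true in 3) - (if (let d = 2 in false) then ((\e.e) 6) else (let f = true in 0)))))
step 1: [let@0.0.0] (if (if ((if (false && true) then (\y.true) else (\z.true)) (\u.(if false then u else 3))) then false else (if (let v = ((\w.(\p.5)) 9) in true) then (if (0 == 5) then ((\q.q) false) else true) else (false || (0 < 5)))) then ((let r = (\s.(if s then s else s)) in ((9 * 0) * 9)) + ((0 - (if false then 5 else 6)) * (let t = (\a.a) in ((\b.8) 6)))) else (3 + ((let c = true in 3) - (if (let d = 2 in false) then ((\e.e) 6) else (let f = true in 0)))))
step 2: [delta@0.0.0.0] (if (if ((if false then (\y.true) else (\z.true)) (\u.(if false then u else 3))) then false else (if (let v = ((\w.(\p.5)) 9) in true) then (if (0 == 5) then ((\q.q) false) else true) else (false || (0 < 5)))) then ((let r = (\s.(if s then s else s)) in ((9 * 0) * 9)) + ((0 - (if false then 5 else 6)) * (let t = (\a.a) in ((\b.8) 6)))) else (3 + ((let c = true in 3) - (if (let d = 2 in false) then ((\e.e) 6) else (let f = true in 0)))))
step 3: [if@0.0.0] (if (if ((\z.true) (\u.(if false then u else 3))) then false else (if (let v = ((\w.(\p.5)) 9) in true) then (if (0 == 5) then ((\q.q) false) else true) else (false || (0 < 5)))) then ((let r = (\s.(if s then s else s)) in ((9 * 0) * 9)) + ((0 - (if false then 5 else 6)) * (let t = (\a.a) in ((\b.8) 6)))) else (3 + ((let c = true in 3) - (if (let d = 2 in false) then ((\e.e) 6) else (let f = true in 0)))))
step 4: [beta@0.0] (if (if true then false else (if (let v = ((\w.(\p.5)) 9) in true) then (if (0 == 5) then ((\q.q) false) else true) else (false || (0 < 5)))) then ((let r = (\s.(if s then s else s)) in ((9 * 0) * 9)) + ((0 - (if false then 5 else 6)) * (let t = (\a.a) in ((\b.8) 6)))) else (3 + ((let c = true in 3) - (if (let d = 2 in false) then ((\e.e) 6) else (let f = true in 0)))))
step 5: [if@0] (if false then ((let r = (\s.(if s then s else s)) in ((9 * 0) * 9)) + ((0 - (if false then 5 else 6)) * (let t = (\a.a) in ((\b.8) 6)))) else (3 + ((let c = true in 3) - (if (let d = 2 in false) then ((\e.e) 6) else (let f = true in 0)))))
step 6: [if@root] (3 + ((let c = true in 3) - (if (let d = 2 in false) then ((\e.e) 6) else (let f = true in 0))))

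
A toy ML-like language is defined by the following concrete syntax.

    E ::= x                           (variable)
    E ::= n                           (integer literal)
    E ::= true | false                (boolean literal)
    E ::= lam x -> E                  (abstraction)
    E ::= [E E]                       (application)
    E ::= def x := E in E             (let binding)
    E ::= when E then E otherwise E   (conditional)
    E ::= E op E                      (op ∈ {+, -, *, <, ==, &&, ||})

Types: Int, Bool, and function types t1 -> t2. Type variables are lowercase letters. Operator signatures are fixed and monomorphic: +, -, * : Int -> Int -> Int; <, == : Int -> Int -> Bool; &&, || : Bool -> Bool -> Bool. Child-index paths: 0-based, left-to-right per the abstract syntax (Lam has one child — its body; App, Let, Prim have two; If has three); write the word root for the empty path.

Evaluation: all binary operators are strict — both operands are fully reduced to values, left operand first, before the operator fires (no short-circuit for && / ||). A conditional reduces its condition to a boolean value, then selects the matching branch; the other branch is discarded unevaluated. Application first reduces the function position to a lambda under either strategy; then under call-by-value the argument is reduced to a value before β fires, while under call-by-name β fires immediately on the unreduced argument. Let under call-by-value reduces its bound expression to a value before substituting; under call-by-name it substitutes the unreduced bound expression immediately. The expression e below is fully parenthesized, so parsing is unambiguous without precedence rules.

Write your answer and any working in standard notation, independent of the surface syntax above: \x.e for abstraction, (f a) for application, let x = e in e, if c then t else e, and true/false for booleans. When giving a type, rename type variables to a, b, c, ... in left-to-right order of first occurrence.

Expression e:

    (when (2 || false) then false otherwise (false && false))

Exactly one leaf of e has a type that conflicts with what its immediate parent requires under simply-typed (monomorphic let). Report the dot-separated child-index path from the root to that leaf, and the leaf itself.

Derivation:
  unify Int ~ Bool
  FAIL: mismatch Int ~ Bool

Answer: 0.0 : 2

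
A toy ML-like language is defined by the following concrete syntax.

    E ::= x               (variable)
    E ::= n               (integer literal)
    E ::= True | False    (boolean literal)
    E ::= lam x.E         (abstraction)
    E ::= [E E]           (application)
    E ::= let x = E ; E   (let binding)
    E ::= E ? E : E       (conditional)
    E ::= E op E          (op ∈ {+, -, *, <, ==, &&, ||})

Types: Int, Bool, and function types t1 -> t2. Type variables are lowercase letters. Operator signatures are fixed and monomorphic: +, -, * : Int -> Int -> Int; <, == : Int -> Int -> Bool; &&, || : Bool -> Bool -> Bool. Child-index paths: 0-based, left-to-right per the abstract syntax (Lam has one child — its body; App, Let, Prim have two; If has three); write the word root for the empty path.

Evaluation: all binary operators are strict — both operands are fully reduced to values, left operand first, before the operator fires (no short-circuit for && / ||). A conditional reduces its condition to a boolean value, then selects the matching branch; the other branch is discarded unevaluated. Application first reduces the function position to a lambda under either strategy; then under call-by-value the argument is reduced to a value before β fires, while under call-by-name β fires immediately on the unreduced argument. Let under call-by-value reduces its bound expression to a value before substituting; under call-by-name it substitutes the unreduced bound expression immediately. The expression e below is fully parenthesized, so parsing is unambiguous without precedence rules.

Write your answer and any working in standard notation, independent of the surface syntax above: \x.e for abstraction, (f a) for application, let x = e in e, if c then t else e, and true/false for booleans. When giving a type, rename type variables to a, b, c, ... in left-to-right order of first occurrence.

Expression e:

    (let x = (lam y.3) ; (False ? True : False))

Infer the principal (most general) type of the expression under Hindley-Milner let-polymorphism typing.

Answer: Bool

Working:
\y._ : a -> Int
let x : forall. a -> Int
  unify Bool ~ Bool
  unify Bool ~ Bool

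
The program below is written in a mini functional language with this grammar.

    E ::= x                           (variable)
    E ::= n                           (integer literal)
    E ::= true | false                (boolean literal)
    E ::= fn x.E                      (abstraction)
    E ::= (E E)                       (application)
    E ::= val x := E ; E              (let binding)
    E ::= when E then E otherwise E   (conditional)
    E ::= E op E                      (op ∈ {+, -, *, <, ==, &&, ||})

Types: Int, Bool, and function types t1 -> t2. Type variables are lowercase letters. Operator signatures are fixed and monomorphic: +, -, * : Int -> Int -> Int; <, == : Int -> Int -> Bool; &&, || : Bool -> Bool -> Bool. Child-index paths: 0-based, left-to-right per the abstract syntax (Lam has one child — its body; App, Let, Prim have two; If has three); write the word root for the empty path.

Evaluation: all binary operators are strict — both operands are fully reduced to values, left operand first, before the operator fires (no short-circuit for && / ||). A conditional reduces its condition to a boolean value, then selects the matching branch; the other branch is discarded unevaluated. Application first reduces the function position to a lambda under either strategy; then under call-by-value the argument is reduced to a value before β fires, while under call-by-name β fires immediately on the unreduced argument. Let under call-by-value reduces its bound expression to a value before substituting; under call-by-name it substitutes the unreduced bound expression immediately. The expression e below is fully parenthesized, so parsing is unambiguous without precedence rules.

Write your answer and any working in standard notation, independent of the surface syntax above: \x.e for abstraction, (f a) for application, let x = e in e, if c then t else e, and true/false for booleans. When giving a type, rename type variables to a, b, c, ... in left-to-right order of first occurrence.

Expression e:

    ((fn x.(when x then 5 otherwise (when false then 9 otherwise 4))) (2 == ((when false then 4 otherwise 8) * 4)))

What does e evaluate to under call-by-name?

Answer: 4

Trace:
step 0: ((\x.(if x then 5 else (if false then 9 else 4))) (2 == ((if false then 4 else 8) * 4)))
step 1: [beta@root] (if (2 == ((if false then 4 else 8) * 4)) then 5 else (if false then 9 else 4))
step 2: [if@0.1.0] (if (2 == (8 * 4)) then 5 else (if false then 9 else 4))
step 3: [delta@0.1] (if (2 == 32) then 5 else (if false then 9 else 4))
step 4: [delta@0] (if false then 5 else (if false then 9 else 4))
step 5: [if@root] (if false then 9 else 4)
step 6: [if@root] 4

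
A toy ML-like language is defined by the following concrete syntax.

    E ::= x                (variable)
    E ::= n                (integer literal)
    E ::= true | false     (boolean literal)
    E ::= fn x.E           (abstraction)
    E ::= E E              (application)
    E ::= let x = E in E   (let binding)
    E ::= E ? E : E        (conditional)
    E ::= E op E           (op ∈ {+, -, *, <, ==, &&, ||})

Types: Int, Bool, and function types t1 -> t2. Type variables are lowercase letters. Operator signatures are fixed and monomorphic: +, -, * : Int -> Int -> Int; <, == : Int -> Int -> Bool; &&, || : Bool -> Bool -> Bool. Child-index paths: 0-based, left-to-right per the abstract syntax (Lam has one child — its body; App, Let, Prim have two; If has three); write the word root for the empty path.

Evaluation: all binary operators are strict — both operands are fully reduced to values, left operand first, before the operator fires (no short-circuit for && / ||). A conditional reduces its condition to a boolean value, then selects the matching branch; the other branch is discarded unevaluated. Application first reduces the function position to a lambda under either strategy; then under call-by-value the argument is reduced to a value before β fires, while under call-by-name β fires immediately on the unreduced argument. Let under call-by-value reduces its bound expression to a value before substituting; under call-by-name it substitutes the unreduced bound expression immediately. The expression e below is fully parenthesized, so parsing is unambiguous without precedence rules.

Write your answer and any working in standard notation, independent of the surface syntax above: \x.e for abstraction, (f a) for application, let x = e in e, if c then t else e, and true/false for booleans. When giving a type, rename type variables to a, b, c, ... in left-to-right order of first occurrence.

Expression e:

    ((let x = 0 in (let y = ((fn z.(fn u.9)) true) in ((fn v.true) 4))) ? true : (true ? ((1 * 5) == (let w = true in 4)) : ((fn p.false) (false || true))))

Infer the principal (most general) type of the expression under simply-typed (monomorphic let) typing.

Trace:
let x : Int
\u._ : b -> Int
\z._ : a -> b -> Int
  unify a -> b -> Int ~ Bool -> c
  unify a ~ Bool
  unify b -> Int ~ c
_ _ : b -> Int
let y : b -> Int
\v._ : d -> Bool
  unify d -> Bool ~ Int -> e
  unify d ~ Int
  unify Bool ~ e
_ _ : Bool
  unify Bool ~ Bool
  unify Bool ~ Bool
  unify Int ~ Int
  unify Int ~ Int
  unify Int ~ Int
let w : Bool
  unify Int ~ Int
\p._ : f -> Bool
  unify Bool ~ Bool
  unify Bool ~ Bool
  unify f -> Bool ~ Bool -> g
  unify f ~ Bool
  unify Bool ~ g
_ _ : Bool
  unify Bool ~ Bool
  unify Bool ~ Bool

Answer: Bool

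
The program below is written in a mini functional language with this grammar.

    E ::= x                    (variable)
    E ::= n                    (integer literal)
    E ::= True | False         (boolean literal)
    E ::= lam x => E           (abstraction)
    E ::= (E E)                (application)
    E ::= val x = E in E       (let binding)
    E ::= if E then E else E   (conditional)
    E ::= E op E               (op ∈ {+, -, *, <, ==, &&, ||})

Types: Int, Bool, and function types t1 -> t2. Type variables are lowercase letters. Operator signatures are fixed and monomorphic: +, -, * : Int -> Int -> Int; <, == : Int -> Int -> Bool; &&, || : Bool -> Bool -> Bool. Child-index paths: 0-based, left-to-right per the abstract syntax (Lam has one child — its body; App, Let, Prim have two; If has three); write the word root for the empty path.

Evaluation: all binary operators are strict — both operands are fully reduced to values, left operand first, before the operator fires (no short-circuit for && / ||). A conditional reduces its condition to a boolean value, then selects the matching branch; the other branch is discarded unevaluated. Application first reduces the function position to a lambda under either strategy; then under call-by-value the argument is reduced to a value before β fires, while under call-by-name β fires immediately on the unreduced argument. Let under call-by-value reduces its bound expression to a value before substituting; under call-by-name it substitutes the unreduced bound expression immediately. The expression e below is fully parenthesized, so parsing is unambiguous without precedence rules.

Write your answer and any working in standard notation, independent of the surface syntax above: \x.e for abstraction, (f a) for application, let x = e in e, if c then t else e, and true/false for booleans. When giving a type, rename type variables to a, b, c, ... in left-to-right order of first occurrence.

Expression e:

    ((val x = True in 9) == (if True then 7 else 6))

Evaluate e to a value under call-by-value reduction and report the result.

Answer: false

Derivation:
step 0: ((let x = true in 9) == (if true then 7 else 6))
step 1: [let@0] (9 == (if true then 7 else 6))
step 2: [if@1] (9 == 7)
step 3: [delta@root] false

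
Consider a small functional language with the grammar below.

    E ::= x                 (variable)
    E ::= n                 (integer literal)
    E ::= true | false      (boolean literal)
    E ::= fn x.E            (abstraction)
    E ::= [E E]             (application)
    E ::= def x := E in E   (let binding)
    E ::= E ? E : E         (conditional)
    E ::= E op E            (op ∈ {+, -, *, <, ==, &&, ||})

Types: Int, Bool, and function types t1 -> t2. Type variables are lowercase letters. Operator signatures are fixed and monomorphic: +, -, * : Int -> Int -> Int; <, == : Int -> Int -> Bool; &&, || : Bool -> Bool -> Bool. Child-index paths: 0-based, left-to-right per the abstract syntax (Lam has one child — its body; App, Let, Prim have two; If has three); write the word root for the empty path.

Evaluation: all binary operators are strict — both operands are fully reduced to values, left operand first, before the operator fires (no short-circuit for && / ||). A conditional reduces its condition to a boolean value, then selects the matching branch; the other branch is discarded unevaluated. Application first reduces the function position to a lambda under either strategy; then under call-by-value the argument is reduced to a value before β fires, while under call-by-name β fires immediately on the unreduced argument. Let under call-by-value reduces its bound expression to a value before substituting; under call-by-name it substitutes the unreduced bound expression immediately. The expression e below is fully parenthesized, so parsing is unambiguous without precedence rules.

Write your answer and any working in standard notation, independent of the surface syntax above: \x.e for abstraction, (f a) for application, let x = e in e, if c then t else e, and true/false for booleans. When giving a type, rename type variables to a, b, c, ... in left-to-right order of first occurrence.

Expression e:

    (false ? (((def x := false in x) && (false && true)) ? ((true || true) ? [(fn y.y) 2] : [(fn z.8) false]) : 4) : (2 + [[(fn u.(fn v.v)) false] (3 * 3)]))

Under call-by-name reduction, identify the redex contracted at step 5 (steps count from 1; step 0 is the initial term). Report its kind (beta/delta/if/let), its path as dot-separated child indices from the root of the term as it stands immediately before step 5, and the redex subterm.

Answer: delta at root : (2 + 9)

Working:
step 0: (if false then (if ((let x = false in x) && (false && true)) then (if (true || true) then ((\y.y) 2) else ((\z.8) false)) else 4) else (2 + (((\u.(\v.v)) false) (3 * 3))))
step 1: [if@root] (2 + (((\u.(\v.v)) false) (3 * 3)))
step 2: [beta@1.0] (2 + ((\v.v) (3 * 3)))
step 3: [beta@1] (2 + (3 * 3))
step 4: [delta@1] (2 + 9)
step 5: [delta@root] 11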